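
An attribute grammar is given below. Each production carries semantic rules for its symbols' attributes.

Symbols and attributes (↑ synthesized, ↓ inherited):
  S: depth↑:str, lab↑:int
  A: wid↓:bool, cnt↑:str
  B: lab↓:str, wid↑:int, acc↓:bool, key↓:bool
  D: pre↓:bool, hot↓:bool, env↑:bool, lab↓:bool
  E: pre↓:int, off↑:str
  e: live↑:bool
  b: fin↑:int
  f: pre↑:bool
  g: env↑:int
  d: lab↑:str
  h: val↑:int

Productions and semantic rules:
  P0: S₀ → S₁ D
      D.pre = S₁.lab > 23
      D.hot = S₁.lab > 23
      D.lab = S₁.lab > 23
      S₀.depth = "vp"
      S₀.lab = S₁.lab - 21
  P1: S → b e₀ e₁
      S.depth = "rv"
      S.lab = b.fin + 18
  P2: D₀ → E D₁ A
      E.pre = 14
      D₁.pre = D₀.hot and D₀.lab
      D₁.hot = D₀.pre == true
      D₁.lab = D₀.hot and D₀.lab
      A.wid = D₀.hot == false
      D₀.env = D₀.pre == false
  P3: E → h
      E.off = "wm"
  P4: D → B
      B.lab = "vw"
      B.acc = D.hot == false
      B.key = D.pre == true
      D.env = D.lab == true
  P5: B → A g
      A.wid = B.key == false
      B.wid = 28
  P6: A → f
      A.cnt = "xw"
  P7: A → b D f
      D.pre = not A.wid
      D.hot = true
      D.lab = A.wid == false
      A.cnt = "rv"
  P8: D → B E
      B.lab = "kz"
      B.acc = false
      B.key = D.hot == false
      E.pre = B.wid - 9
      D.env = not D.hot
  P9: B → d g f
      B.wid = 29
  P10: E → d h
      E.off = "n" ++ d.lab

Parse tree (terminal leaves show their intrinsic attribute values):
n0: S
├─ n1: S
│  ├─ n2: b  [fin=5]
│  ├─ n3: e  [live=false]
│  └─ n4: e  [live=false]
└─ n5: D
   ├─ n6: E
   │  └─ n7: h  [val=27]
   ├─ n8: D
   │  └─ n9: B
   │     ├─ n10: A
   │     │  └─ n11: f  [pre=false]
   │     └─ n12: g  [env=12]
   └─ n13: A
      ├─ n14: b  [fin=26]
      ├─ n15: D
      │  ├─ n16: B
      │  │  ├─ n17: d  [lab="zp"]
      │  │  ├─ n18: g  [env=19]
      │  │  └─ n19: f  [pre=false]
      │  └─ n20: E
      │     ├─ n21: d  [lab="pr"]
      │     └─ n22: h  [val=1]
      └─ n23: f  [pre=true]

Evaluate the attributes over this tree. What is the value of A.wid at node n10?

true

1. n2.fin = 5  [terminal]
2. n3.live = false  [terminal]
3. n4.live = false  [terminal]
4. n1.depth = "rv"  ["rv"]
5. n1.lab = 23  [b.fin + 18]
6. n5.pre = false  [S₁.lab > 23]
7. n5.hot = false  [S₁.lab > 23]
8. n5.lab = false  [S₁.lab > 23]
9. n6.pre = 14  [14]
10. n7.val = 27  [terminal]
11. n6.off = "wm"  ["wm"]
12. n8.pre = false  [D₀.hot and D₀.lab]
13. n8.hot = false  [D₀.pre == true]
14. n8.lab = false  [D₀.hot and D₀.lab]
15. n9.lab = "vw"  ["vw"]
16. n9.acc = true  [D.hot == false]
17. n9.key = false  [D.pre == true]
18. n10.wid = true  [B.key == false]
19. n11.pre = false  [terminal]
20. n10.cnt = "xw"  ["xw"]
21. n12.env = 12  [terminal]
22. n9.wid = 28  [28]
23. n8.env = false  [D.lab == true]
24. n13.wid = true  [D₀.hot == false]
25. n14.fin = 26  [terminal]
26. n15.pre = false  [not A.wid]
27. n15.hot = true  [true]
28. n15.lab = false  [A.wid == false]
29. n16.lab = "kz"  ["kz"]
30. n16.acc = false  [false]
31. n16.key = false  [D.hot == false]
32. n17.lab = "zp"  [terminal]
33. n18.env = 19  [terminal]
34. n19.pre = false  [terminal]
35. n16.wid = 29  [29]
36. n20.pre = 20  [B.wid - 9]
37. n21.lab = "pr"  [terminal]
38. n22.val = 1  [terminal]
39. n20.off = "npr"  ["n" ++ d.lab]
40. n15.env = false  [not D.hot]
41. n23.pre = true  [terminal]
42. n13.cnt = "rv"  ["rv"]
43. n5.env = true  [D₀.pre == false]
44. n0.depth = "vp"  ["vp"]
45. n0.lab = 2  [S₁.lab - 21]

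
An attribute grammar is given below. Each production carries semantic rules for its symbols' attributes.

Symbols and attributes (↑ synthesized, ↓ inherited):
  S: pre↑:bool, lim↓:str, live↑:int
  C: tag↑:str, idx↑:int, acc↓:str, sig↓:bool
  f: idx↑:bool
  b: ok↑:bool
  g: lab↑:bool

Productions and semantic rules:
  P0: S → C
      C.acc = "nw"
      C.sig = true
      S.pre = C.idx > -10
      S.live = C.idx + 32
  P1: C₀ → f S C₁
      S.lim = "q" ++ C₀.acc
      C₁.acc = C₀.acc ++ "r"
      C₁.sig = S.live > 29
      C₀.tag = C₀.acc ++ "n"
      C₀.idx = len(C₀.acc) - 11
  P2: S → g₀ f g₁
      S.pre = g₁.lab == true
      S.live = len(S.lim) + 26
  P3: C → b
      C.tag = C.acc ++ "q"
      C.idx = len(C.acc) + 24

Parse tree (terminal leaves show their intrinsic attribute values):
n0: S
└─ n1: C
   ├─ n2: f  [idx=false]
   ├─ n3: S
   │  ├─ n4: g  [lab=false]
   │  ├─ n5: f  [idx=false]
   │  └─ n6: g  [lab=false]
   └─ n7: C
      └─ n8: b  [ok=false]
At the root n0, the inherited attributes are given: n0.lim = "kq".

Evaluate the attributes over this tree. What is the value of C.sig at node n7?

false

1. n0.lim = "kq"  [given at root]
2. n1.acc = "nw"  ["nw"]
3. n1.sig = true  [true]
4. n2.idx = false  [terminal]
5. n3.lim = "qnw"  ["q" ++ C₀.acc]
6. n4.lab = false  [terminal]
7. n5.idx = false  [terminal]
8. n6.lab = false  [terminal]
9. n3.pre = false  [g₁.lab == true]
10. n3.live = 29  [len(S.lim) + 26]
11. n7.acc = "nwr"  [C₀.acc ++ "r"]
12. n7.sig = false  [S.live > 29]
13. n8.ok = false  [terminal]
14. n7.tag = "nwrq"  [C.acc ++ "q"]
15. n7.idx = 27  [len(C.acc) + 24]
16. n1.tag = "nwn"  [C₀.acc ++ "n"]
17. n1.idx = -9  [len(C₀.acc) - 11]
18. n0.pre = true  [C.idx > -10]
19. n0.live = 23  [C.idx + 32]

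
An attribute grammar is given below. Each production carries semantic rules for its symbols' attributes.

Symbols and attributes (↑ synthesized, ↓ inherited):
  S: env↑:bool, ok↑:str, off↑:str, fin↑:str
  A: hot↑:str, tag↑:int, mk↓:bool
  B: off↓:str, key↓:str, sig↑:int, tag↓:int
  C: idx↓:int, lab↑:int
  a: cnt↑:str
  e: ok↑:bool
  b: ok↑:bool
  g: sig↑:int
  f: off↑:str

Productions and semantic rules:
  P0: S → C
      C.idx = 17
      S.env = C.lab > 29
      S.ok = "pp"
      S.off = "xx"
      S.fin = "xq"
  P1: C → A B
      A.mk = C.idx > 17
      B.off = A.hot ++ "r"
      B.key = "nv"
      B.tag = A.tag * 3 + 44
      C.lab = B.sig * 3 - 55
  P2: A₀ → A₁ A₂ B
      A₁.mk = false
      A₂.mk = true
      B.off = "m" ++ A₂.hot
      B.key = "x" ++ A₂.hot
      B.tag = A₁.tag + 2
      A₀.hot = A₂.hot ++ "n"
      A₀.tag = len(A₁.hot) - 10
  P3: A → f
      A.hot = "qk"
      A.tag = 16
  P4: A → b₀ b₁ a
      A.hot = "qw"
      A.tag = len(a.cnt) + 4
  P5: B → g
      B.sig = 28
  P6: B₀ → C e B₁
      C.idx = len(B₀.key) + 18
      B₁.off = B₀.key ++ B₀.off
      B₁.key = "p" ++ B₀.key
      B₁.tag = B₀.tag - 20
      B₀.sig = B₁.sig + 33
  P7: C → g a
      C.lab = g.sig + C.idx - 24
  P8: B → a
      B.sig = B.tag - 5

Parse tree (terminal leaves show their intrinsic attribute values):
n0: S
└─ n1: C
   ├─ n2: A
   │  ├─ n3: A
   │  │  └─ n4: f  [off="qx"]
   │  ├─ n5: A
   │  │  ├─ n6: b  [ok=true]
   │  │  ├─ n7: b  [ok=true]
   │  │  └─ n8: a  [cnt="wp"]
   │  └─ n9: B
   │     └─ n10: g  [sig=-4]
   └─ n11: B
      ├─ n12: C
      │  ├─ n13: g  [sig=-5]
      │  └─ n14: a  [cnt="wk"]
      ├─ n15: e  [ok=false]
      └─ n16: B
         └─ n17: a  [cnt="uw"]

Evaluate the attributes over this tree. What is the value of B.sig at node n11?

28

1. n1.idx = 17  [17]
2. n2.mk = false  [C.idx > 17]
3. n3.mk = false  [false]
4. n4.off = "qx"  [terminal]
5. n3.hot = "qk"  ["qk"]
6. n3.tag = 16  [16]
7. n5.mk = true  [true]
8. n6.ok = true  [terminal]
9. n7.ok = true  [terminal]
10. n8.cnt = "wp"  [terminal]
11. n5.hot = "qw"  ["qw"]
12. n5.tag = 6  [len(a.cnt) + 4]
13. n9.off = "mqw"  ["m" ++ A₂.hot]
14. n9.key = "xqw"  ["x" ++ A₂.hot]
15. n9.tag = 18  [A₁.tag + 2]
16. n10.sig = -4  [terminal]
17. n9.sig = 28  [28]
18. n2.hot = "qwn"  [A₂.hot ++ "n"]
19. n2.tag = -8  [len(A₁.hot) - 10]
20. n11.off = "qwnr"  [A.hot ++ "r"]
21. n11.key = "nv"  ["nv"]
22. n11.tag = 20  [A.tag * 3 + 44]
23. n12.idx = 20  [len(B₀.key) + 18]
24. n13.sig = -5  [terminal]
25. n14.cnt = "wk"  [terminal]
26. n12.lab = -9  [g.sig + C.idx - 24]
27. n15.ok = false  [terminal]
28. n16.off = "nvqwnr"  [B₀.key ++ B₀.off]
29. n16.key = "pnv"  ["p" ++ B₀.key]
30. n16.tag = 0  [B₀.tag - 20]
31. n17.cnt = "uw"  [terminal]
32. n16.sig = -5  [B.tag - 5]
33. n11.sig = 28  [B₁.sig + 33]
34. n1.lab = 29  [B.sig * 3 - 55]
35. n0.env = false  [C.lab > 29]
36. n0.ok = "pp"  ["pp"]
37. n0.off = "xx"  ["xx"]
38. n0.fin = "xq"  ["xq"]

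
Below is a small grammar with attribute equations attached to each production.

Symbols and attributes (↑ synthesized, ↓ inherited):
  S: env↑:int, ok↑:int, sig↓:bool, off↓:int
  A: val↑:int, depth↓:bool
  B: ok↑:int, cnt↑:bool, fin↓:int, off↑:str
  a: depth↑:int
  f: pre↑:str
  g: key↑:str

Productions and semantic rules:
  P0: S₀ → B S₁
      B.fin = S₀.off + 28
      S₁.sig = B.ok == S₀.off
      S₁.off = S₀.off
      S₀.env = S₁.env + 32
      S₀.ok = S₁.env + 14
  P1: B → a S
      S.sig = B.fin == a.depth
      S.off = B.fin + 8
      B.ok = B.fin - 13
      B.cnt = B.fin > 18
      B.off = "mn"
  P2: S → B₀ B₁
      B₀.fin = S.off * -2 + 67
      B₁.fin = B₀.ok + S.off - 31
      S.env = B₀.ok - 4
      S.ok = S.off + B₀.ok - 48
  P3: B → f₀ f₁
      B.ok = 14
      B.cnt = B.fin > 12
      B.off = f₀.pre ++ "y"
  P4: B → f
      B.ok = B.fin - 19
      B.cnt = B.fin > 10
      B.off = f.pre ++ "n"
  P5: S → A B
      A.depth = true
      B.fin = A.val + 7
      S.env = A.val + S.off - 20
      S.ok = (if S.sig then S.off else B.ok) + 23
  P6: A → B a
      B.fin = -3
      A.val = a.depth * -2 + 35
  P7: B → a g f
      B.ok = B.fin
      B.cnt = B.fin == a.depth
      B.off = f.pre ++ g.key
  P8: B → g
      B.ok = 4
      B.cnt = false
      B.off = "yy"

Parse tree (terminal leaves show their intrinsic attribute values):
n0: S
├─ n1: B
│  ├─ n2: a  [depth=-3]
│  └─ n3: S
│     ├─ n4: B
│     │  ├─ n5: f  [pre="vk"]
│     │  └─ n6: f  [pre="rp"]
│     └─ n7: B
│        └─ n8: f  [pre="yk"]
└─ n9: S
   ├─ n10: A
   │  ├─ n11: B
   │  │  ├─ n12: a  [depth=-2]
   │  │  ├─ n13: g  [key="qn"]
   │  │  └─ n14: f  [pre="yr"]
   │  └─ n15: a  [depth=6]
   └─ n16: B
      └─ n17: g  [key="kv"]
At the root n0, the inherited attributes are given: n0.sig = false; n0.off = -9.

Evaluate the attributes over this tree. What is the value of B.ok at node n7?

-9

1. n0.sig = false  [given at root]
2. n0.off = -9  [given at root]
3. n1.fin = 19  [S₀.off + 28]
4. n2.depth = -3  [terminal]
5. n3.sig = false  [B.fin == a.depth]
6. n3.off = 27  [B.fin + 8]
7. n4.fin = 13  [S.off * -2 + 67]
8. n5.pre = "vk"  [terminal]
9. n6.pre = "rp"  [terminal]
10. n4.ok = 14  [14]
11. n4.cnt = true  [B.fin > 12]
12. n4.off = "vky"  [f₀.pre ++ "y"]
13. n7.fin = 10  [B₀.ok + S.off - 31]
14. n8.pre = "yk"  [terminal]
15. n7.ok = -9  [B.fin - 19]
16. n7.cnt = false  [B.fin > 10]
17. n7.off = "ykn"  [f.pre ++ "n"]
18. n3.env = 10  [B₀.ok - 4]
19. n3.ok = -7  [S.off + B₀.ok - 48]
20. n1.ok = 6  [B.fin - 13]
21. n1.cnt = true  [B.fin > 18]
22. n1.off = "mn"  ["mn"]
23. n9.sig = false  [B.ok == S₀.off]
24. n9.off = -9  [S₀.off]
25. n10.depth = true  [true]
26. n11.fin = -3  [-3]
27. n12.depth = -2  [terminal]
28. n13.key = "qn"  [terminal]
29. n14.pre = "yr"  [terminal]
30. n11.ok = -3  [B.fin]
31. n11.cnt = false  [B.fin == a.depth]
32. n11.off = "yrqn"  [f.pre ++ g.key]
33. n15.depth = 6  [terminal]
34. n10.val = 23  [a.depth * -2 + 35]
35. n16.fin = 30  [A.val + 7]
36. n17.key = "kv"  [terminal]
37. n16.ok = 4  [4]
38. n16.cnt = false  [false]
39. n16.off = "yy"  ["yy"]
40. n9.env = -6  [A.val + S.off - 20]
41. n9.ok = 27  [(if S.sig then S.off else B.ok) + 23]
42. n0.env = 26  [S₁.env + 32]
43. n0.ok = 8  [S₁.env + 14]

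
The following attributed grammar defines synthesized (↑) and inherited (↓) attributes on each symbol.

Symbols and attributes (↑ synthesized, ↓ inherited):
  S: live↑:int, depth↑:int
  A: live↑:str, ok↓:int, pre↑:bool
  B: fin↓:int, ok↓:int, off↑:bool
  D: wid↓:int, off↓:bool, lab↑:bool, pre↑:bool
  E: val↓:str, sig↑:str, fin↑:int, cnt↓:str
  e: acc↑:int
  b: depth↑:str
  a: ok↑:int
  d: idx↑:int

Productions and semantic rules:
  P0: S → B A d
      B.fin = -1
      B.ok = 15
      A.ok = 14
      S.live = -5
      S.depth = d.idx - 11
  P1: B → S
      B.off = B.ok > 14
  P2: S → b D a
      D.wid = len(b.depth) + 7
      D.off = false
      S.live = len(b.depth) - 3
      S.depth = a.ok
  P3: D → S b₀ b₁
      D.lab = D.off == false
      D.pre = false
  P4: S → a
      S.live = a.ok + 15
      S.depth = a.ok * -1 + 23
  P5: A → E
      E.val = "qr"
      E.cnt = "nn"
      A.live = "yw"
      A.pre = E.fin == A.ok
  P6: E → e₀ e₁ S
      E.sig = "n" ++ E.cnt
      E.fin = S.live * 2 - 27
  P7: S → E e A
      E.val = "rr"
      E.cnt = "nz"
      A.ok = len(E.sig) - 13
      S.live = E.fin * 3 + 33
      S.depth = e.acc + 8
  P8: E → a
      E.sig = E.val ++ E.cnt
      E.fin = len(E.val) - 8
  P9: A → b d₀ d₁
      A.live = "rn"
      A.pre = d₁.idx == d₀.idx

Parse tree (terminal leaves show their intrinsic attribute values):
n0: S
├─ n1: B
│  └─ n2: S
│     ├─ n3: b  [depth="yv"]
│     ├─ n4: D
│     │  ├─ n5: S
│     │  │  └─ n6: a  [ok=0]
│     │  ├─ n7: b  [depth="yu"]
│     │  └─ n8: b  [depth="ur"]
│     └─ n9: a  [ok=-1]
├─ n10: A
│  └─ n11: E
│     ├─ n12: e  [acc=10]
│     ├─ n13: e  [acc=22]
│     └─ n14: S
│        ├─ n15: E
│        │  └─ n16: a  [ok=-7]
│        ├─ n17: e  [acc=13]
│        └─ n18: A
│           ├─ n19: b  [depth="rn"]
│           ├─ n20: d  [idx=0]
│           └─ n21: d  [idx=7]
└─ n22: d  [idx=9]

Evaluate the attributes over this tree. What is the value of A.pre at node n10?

false

1. n1.fin = -1  [-1]
2. n1.ok = 15  [15]
3. n3.depth = "yv"  [terminal]
4. n4.wid = 9  [len(b.depth) + 7]
5. n4.off = false  [false]
6. n6.ok = 0  [terminal]
7. n5.live = 15  [a.ok + 15]
8. n5.depth = 23  [a.ok * -1 + 23]
9. n7.depth = "yu"  [terminal]
10. n8.depth = "ur"  [terminal]
11. n4.lab = true  [D.off == false]
12. n4.pre = false  [false]
13. n9.ok = -1  [terminal]
14. n2.live = -1  [len(b.depth) - 3]
15. n2.depth = -1  [a.ok]
16. n1.off = true  [B.ok > 14]
17. n10.ok = 14  [14]
18. n11.val = "qr"  ["qr"]
19. n11.cnt = "nn"  ["nn"]
20. n12.acc = 10  [terminal]
21. n13.acc = 22  [terminal]
22. n15.val = "rr"  ["rr"]
23. n15.cnt = "nz"  ["nz"]
24. n16.ok = -7  [terminal]
25. n15.sig = "rrnz"  [E.val ++ E.cnt]
26. n15.fin = -6  [len(E.val) - 8]
27. n17.acc = 13  [terminal]
28. n18.ok = -9  [len(E.sig) - 13]
29. n19.depth = "rn"  [terminal]
30. n20.idx = 0  [terminal]
31. n21.idx = 7  [terminal]
32. n18.live = "rn"  ["rn"]
33. n18.pre = false  [d₁.idx == d₀.idx]
34. n14.live = 15  [E.fin * 3 + 33]
35. n14.depth = 21  [e.acc + 8]
36. n11.sig = "nnn"  ["n" ++ E.cnt]
37. n11.fin = 3  [S.live * 2 - 27]
38. n10.live = "yw"  ["yw"]
39. n10.pre = false  [E.fin == A.ok]
40. n22.idx = 9  [terminal]
41. n0.live = -5  [-5]
42. n0.depth = -2  [d.idx - 11]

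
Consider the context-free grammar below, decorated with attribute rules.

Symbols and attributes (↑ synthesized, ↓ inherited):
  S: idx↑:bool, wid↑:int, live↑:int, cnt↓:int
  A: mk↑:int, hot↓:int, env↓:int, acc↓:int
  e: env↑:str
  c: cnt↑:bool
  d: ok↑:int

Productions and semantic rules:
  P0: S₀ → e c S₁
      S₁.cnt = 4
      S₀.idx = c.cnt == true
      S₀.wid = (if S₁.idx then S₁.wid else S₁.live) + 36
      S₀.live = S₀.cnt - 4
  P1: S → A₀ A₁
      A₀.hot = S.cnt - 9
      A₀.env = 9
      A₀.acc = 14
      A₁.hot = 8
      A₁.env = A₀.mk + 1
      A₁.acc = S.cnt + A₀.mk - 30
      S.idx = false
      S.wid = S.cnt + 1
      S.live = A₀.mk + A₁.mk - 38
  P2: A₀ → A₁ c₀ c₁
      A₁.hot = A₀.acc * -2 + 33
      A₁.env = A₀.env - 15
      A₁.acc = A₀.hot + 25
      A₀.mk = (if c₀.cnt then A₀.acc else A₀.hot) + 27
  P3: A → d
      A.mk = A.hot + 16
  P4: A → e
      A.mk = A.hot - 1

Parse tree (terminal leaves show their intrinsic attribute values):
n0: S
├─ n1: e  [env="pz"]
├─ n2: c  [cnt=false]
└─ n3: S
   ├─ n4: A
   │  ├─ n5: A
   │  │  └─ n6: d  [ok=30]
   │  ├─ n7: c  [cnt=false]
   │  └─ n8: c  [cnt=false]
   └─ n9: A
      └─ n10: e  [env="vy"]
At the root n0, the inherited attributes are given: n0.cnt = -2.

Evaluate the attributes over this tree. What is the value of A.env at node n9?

23

1. n0.cnt = -2  [given at root]
2. n1.env = "pz"  [terminal]
3. n2.cnt = false  [terminal]
4. n3.cnt = 4  [4]
5. n4.hot = -5  [S.cnt - 9]
6. n4.env = 9  [9]
7. n4.acc = 14  [14]
8. n5.hot = 5  [A₀.acc * -2 + 33]
9. n5.env = -6  [A₀.env - 15]
10. n5.acc = 20  [A₀.hot + 25]
11. n6.ok = 30  [terminal]
12. n5.mk = 21  [A.hot + 16]
13. n7.cnt = false  [terminal]
14. n8.cnt = false  [terminal]
15. n4.mk = 22  [(if c₀.cnt then A₀.acc else A₀.hot) + 27]
16. n9.hot = 8  [8]
17. n9.env = 23  [A₀.mk + 1]
18. n9.acc = -4  [S.cnt + A₀.mk - 30]
19. n10.env = "vy"  [terminal]
20. n9.mk = 7  [A.hot - 1]
21. n3.idx = false  [false]
22. n3.wid = 5  [S.cnt + 1]
23. n3.live = -9  [A₀.mk + A₁.mk - 38]
24. n0.idx = false  [c.cnt == true]
25. n0.wid = 27  [(if S₁.idx then S₁.wid else S₁.live) + 36]
26. n0.live = -6  [S₀.cnt - 4]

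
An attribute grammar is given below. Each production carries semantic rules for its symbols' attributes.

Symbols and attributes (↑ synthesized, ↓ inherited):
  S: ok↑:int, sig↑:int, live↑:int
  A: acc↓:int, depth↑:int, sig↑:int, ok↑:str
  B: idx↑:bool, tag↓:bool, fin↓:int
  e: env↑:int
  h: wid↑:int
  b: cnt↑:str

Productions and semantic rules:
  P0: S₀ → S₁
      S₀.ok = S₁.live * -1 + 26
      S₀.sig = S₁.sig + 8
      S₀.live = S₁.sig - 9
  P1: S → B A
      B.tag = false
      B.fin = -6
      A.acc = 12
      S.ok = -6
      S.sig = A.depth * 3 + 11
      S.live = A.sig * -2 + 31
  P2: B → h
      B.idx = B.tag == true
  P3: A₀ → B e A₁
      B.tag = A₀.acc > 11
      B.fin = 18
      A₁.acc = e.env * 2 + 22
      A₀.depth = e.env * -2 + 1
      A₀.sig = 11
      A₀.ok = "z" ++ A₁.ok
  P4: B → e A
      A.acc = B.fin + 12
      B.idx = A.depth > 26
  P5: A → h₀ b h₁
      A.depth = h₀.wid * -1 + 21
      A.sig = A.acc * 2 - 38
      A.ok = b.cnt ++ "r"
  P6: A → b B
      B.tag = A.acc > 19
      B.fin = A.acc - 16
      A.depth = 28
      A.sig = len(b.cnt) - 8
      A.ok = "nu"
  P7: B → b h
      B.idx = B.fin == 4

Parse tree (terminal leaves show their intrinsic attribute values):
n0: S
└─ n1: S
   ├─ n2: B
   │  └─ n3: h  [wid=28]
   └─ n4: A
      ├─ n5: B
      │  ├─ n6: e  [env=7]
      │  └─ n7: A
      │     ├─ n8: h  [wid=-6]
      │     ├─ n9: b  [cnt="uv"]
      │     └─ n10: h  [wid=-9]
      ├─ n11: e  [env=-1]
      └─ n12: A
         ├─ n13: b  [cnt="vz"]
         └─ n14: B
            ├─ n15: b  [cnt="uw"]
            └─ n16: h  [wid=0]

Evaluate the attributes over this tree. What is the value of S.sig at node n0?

28

1. n2.tag = false  [false]
2. n2.fin = -6  [-6]
3. n3.wid = 28  [terminal]
4. n2.idx = false  [B.tag == true]
5. n4.acc = 12  [12]
6. n5.tag = true  [A₀.acc > 11]
7. n5.fin = 18  [18]
8. n6.env = 7  [terminal]
9. n7.acc = 30  [B.fin + 12]
10. n8.wid = -6  [terminal]
11. n9.cnt = "uv"  [terminal]
12. n10.wid = -9  [terminal]
13. n7.depth = 27  [h₀.wid * -1 + 21]
14. n7.sig = 22  [A.acc * 2 - 38]
15. n7.ok = "uvr"  [b.cnt ++ "r"]
16. n5.idx = true  [A.depth > 26]
17. n11.env = -1  [terminal]
18. n12.acc = 20  [e.env * 2 + 22]
19. n13.cnt = "vz"  [terminal]
20. n14.tag = true  [A.acc > 19]
21. n14.fin = 4  [A.acc - 16]
22. n15.cnt = "uw"  [terminal]
23. n16.wid = 0  [terminal]
24. n14.idx = true  [B.fin == 4]
25. n12.depth = 28  [28]
26. n12.sig = -6  [len(b.cnt) - 8]
27. n12.ok = "nu"  ["nu"]
28. n4.depth = 3  [e.env * -2 + 1]
29. n4.sig = 11  [11]
30. n4.ok = "znu"  ["z" ++ A₁.ok]
31. n1.ok = -6  [-6]
32. n1.sig = 20  [A.depth * 3 + 11]
33. n1.live = 9  [A.sig * -2 + 31]
34. n0.ok = 17  [S₁.live * -1 + 26]
35. n0.sig = 28  [S₁.sig + 8]
36. n0.live = 11  [S₁.sig - 9]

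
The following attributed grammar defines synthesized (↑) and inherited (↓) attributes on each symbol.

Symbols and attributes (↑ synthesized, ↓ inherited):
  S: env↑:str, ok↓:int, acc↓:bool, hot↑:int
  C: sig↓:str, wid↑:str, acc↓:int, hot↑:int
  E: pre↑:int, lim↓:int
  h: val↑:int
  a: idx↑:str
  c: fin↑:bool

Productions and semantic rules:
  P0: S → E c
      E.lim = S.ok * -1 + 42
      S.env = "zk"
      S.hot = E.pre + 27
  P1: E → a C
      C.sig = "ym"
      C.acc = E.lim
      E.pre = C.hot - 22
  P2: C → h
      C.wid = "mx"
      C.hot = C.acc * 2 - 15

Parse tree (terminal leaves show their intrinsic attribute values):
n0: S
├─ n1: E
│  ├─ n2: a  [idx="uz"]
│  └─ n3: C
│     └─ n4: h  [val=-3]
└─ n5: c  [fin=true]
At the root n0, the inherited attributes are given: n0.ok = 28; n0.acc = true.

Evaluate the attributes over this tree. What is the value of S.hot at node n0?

1. n0.ok = 28  [given at root]
2. n0.acc = true  [given at root]
3. n1.lim = 14  [S.ok * -1 + 42]
4. n2.idx = "uz"  [terminal]
5. n3.sig = "ym"  ["ym"]
6. n3.acc = 14  [E.lim]
7. n4.val = -3  [terminal]
8. n3.wid = "mx"  ["mx"]
9. n3.hot = 13  [C.acc * 2 - 15]
10. n1.pre = -9  [C.hot - 22]
11. n5.fin = true  [terminal]
12. n0.env = "zk"  ["zk"]
13. n0.hot = 18  [E.pre + 27]

18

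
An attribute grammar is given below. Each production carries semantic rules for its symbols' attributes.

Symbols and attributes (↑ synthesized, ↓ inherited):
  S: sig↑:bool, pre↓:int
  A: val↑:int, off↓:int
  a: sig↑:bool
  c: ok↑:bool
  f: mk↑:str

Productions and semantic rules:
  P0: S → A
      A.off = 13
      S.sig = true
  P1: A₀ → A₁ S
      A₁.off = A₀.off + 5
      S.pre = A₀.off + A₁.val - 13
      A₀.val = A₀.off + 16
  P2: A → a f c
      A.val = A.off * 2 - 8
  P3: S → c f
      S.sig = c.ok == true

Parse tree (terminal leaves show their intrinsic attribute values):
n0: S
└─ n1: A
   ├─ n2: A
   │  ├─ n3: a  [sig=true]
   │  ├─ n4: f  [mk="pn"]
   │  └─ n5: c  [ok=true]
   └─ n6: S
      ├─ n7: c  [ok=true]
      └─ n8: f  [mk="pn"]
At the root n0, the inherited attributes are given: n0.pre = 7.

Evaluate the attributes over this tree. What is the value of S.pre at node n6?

1. n0.pre = 7  [given at root]
2. n1.off = 13  [13]
3. n2.off = 18  [A₀.off + 5]
4. n3.sig = true  [terminal]
5. n4.mk = "pn"  [terminal]
6. n5.ok = true  [terminal]
7. n2.val = 28  [A.off * 2 - 8]
8. n6.pre = 28  [A₀.off + A₁.val - 13]
9. n7.ok = true  [terminal]
10. n8.mk = "pn"  [terminal]
11. n6.sig = true  [c.ok == true]
12. n1.val = 29  [A₀.off + 16]
13. n0.sig = true  [true]

28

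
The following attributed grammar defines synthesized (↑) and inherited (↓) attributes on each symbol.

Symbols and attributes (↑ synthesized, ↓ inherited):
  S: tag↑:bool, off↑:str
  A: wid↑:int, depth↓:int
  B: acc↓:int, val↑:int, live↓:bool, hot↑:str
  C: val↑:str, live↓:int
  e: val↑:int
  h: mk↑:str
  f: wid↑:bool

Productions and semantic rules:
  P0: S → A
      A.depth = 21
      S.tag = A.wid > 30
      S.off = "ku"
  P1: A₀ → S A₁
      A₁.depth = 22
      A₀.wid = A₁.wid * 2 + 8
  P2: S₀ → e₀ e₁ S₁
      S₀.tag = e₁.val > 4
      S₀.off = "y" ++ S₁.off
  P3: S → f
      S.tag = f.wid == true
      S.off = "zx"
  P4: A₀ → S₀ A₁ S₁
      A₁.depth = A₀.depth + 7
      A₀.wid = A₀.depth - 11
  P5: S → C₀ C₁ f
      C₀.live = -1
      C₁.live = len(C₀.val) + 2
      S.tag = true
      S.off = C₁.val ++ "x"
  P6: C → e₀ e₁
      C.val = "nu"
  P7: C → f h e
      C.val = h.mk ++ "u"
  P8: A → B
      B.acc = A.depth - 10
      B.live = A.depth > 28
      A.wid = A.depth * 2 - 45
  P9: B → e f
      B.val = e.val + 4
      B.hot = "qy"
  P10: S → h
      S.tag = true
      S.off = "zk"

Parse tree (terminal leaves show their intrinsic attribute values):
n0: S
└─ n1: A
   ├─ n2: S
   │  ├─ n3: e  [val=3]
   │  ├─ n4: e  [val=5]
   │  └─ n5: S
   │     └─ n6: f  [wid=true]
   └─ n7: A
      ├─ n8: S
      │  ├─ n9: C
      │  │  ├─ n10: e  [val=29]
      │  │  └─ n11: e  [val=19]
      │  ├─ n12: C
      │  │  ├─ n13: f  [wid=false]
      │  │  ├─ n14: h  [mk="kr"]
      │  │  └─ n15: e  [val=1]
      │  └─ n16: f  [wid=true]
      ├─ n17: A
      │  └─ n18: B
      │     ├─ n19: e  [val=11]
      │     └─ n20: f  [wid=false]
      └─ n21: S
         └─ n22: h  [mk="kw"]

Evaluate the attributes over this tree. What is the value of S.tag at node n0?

1. n1.depth = 21  [21]
2. n3.val = 3  [terminal]
3. n4.val = 5  [terminal]
4. n6.wid = true  [terminal]
5. n5.tag = true  [f.wid == true]
6. n5.off = "zx"  ["zx"]
7. n2.tag = true  [e₁.val > 4]
8. n2.off = "yzx"  ["y" ++ S₁.off]
9. n7.depth = 22  [22]
10. n9.live = -1  [-1]
11. n10.val = 29  [terminal]
12. n11.val = 19  [terminal]
13. n9.val = "nu"  ["nu"]
14. n12.live = 4  [len(C₀.val) + 2]
15. n13.wid = false  [terminal]
16. n14.mk = "kr"  [terminal]
17. n15.val = 1  [terminal]
18. n12.val = "kru"  [h.mk ++ "u"]
19. n16.wid = true  [terminal]
20. n8.tag = true  [true]
21. n8.off = "krux"  [C₁.val ++ "x"]
22. n17.depth = 29  [A₀.depth + 7]
23. n18.acc = 19  [A.depth - 10]
24. n18.live = true  [A.depth > 28]
25. n19.val = 11  [terminal]
26. n20.wid = false  [terminal]
27. n18.val = 15  [e.val + 4]
28. n18.hot = "qy"  ["qy"]
29. n17.wid = 13  [A.depth * 2 - 45]
30. n22.mk = "kw"  [terminal]
31. n21.tag = true  [true]
32. n21.off = "zk"  ["zk"]
33. n7.wid = 11  [A₀.depth - 11]
34. n1.wid = 30  [A₁.wid * 2 + 8]
35. n0.tag = false  [A.wid > 30]
36. n0.off = "ku"  ["ku"]

false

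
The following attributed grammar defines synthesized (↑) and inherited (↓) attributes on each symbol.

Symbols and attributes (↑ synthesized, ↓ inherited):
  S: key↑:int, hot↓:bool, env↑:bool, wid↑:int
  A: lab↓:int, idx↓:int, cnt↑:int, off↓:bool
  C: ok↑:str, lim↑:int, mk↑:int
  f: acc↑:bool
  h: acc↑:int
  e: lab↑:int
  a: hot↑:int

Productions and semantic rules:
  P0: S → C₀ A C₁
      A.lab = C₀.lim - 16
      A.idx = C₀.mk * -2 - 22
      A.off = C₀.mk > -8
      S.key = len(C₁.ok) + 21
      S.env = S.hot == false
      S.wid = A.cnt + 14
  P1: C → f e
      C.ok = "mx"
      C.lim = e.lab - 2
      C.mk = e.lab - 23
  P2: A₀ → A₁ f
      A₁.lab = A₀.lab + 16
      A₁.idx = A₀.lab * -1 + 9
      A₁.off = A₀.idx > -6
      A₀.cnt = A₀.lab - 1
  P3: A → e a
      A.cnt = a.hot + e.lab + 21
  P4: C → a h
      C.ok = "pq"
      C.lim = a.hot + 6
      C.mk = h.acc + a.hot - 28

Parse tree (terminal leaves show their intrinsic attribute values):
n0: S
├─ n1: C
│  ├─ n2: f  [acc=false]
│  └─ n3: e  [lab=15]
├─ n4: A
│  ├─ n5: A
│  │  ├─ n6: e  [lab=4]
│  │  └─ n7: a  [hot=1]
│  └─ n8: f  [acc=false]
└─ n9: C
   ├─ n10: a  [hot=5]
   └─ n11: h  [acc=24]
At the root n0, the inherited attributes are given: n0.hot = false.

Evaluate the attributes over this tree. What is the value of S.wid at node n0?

10

1. n0.hot = false  [given at root]
2. n2.acc = false  [terminal]
3. n3.lab = 15  [terminal]
4. n1.ok = "mx"  ["mx"]
5. n1.lim = 13  [e.lab - 2]
6. n1.mk = -8  [e.lab - 23]
7. n4.lab = -3  [C₀.lim - 16]
8. n4.idx = -6  [C₀.mk * -2 - 22]
9. n4.off = false  [C₀.mk > -8]
10. n5.lab = 13  [A₀.lab + 16]
11. n5.idx = 12  [A₀.lab * -1 + 9]
12. n5.off = false  [A₀.idx > -6]
13. n6.lab = 4  [terminal]
14. n7.hot = 1  [terminal]
15. n5.cnt = 26  [a.hot + e.lab + 21]
16. n8.acc = false  [terminal]
17. n4.cnt = -4  [A₀.lab - 1]
18. n10.hot = 5  [terminal]
19. n11.acc = 24  [terminal]
20. n9.ok = "pq"  ["pq"]
21. n9.lim = 11  [a.hot + 6]
22. n9.mk = 1  [h.acc + a.hot - 28]
23. n0.key = 23  [len(C₁.ok) + 21]
24. n0.env = true  [S.hot == false]
25. n0.wid = 10  [A.cnt + 14]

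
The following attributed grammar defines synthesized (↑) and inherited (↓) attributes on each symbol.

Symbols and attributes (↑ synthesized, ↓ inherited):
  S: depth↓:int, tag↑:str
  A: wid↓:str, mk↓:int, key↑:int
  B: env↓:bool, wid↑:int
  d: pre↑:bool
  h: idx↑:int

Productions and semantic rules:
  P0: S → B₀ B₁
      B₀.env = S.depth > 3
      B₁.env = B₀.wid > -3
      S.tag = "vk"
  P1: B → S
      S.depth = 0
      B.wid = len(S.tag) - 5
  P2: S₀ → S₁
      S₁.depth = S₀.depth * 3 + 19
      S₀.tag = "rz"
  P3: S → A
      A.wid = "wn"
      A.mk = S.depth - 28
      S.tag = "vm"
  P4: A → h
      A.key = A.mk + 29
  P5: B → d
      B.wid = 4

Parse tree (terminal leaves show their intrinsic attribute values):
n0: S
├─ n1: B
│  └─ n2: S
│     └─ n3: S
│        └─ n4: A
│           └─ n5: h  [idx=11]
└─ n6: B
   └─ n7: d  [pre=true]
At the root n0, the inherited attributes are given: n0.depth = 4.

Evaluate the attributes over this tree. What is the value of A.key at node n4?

20

1. n0.depth = 4  [given at root]
2. n1.env = true  [S.depth > 3]
3. n2.depth = 0  [0]
4. n3.depth = 19  [S₀.depth * 3 + 19]
5. n4.wid = "wn"  ["wn"]
6. n4.mk = -9  [S.depth - 28]
7. n5.idx = 11  [terminal]
8. n4.key = 20  [A.mk + 29]
9. n3.tag = "vm"  ["vm"]
10. n2.tag = "rz"  ["rz"]
11. n1.wid = -3  [len(S.tag) - 5]
12. n6.env = false  [B₀.wid > -3]
13. n7.pre = true  [terminal]
14. n6.wid = 4  [4]
15. n0.tag = "vk"  ["vk"]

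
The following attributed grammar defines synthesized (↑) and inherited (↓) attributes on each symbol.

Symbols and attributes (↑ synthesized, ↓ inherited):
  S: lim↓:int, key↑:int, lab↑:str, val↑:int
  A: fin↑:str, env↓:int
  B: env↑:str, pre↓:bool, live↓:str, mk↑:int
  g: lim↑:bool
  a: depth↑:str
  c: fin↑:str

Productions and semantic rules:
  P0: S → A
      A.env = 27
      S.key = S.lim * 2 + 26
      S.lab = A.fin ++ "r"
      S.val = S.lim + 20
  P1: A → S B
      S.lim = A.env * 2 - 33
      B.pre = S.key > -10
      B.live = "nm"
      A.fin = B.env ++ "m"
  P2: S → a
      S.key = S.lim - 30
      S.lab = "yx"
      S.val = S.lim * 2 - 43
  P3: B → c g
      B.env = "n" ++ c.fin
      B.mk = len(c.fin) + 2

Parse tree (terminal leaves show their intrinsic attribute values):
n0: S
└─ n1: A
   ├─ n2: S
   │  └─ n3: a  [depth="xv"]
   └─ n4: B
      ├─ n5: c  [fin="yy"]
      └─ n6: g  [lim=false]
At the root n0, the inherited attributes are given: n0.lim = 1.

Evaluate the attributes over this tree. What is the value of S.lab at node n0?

"nyymr"

1. n0.lim = 1  [given at root]
2. n1.env = 27  [27]
3. n2.lim = 21  [A.env * 2 - 33]
4. n3.depth = "xv"  [terminal]
5. n2.key = -9  [S.lim - 30]
6. n2.lab = "yx"  ["yx"]
7. n2.val = -1  [S.lim * 2 - 43]
8. n4.pre = true  [S.key > -10]
9. n4.live = "nm"  ["nm"]
10. n5.fin = "yy"  [terminal]
11. n6.lim = false  [terminal]
12. n4.env = "nyy"  ["n" ++ c.fin]
13. n4.mk = 4  [len(c.fin) + 2]
14. n1.fin = "nyym"  [B.env ++ "m"]
15. n0.key = 28  [S.lim * 2 + 26]
16. n0.lab = "nyymr"  [A.fin ++ "r"]
17. n0.val = 21  [S.lim + 20]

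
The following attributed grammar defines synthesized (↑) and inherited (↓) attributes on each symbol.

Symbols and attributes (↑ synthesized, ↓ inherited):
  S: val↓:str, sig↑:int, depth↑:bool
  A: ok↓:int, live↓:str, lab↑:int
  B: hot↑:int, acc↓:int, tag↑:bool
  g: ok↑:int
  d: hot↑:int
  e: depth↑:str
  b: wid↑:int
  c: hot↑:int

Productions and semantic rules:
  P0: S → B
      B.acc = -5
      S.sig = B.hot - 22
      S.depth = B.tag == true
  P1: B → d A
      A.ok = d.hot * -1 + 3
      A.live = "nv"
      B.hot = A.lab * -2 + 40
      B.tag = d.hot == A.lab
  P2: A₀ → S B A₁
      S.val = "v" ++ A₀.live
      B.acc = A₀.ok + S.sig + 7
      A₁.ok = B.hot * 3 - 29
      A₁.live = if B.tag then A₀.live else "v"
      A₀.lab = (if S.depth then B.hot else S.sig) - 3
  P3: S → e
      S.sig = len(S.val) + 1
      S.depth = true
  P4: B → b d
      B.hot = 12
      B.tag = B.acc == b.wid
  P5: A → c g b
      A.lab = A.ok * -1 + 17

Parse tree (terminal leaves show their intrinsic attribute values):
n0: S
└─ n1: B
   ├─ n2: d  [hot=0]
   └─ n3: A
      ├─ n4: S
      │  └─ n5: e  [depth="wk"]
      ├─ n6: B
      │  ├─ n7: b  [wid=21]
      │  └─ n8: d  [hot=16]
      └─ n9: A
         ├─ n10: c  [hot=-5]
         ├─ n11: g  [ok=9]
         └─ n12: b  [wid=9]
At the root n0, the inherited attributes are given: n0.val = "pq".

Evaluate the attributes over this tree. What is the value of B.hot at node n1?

1. n0.val = "pq"  [given at root]
2. n1.acc = -5  [-5]
3. n2.hot = 0  [terminal]
4. n3.ok = 3  [d.hot * -1 + 3]
5. n3.live = "nv"  ["nv"]
6. n4.val = "vnv"  ["v" ++ A₀.live]
7. n5.depth = "wk"  [terminal]
8. n4.sig = 4  [len(S.val) + 1]
9. n4.depth = true  [true]
10. n6.acc = 14  [A₀.ok + S.sig + 7]
11. n7.wid = 21  [terminal]
12. n8.hot = 16  [terminal]
13. n6.hot = 12  [12]
14. n6.tag = false  [B.acc == b.wid]
15. n9.ok = 7  [B.hot * 3 - 29]
16. n9.live = "v"  [if B.tag then A₀.live else "v"]
17. n10.hot = -5  [terminal]
18. n11.ok = 9  [terminal]
19. n12.wid = 9  [terminal]
20. n9.lab = 10  [A.ok * -1 + 17]
21. n3.lab = 9  [(if S.depth then B.hot else S.sig) - 3]
22. n1.hot = 22  [A.lab * -2 + 40]
23. n1.tag = false  [d.hot == A.lab]
24. n0.sig = 0  [B.hot - 22]
25. n0.depth = false  [B.tag == true]

22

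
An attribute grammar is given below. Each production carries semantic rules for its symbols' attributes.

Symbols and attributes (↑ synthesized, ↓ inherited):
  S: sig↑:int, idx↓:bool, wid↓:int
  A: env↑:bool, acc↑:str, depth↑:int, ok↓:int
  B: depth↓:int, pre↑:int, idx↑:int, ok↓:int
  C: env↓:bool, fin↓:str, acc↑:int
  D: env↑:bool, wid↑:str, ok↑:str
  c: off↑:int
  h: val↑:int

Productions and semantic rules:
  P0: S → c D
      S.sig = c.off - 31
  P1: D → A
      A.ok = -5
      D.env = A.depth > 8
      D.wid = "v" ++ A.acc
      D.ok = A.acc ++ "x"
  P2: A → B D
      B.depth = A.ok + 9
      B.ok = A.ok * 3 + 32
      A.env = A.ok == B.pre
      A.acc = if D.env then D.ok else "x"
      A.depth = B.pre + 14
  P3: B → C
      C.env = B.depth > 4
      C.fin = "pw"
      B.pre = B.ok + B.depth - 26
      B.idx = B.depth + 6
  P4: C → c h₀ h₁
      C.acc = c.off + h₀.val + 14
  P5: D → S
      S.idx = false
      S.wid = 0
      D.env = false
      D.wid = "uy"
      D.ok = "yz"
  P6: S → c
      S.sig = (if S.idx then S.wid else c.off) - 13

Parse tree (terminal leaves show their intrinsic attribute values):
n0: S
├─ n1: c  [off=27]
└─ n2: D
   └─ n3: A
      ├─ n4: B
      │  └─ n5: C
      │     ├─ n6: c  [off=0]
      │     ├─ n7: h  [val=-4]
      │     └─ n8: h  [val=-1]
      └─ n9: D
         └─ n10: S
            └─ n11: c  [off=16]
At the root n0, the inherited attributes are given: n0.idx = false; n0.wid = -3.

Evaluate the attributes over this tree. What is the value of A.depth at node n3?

1. n0.idx = false  [given at root]
2. n0.wid = -3  [given at root]
3. n1.off = 27  [terminal]
4. n3.ok = -5  [-5]
5. n4.depth = 4  [A.ok + 9]
6. n4.ok = 17  [A.ok * 3 + 32]
7. n5.env = false  [B.depth > 4]
8. n5.fin = "pw"  ["pw"]
9. n6.off = 0  [terminal]
10. n7.val = -4  [terminal]
11. n8.val = -1  [terminal]
12. n5.acc = 10  [c.off + h₀.val + 14]
13. n4.pre = -5  [B.ok + B.depth - 26]
14. n4.idx = 10  [B.depth + 6]
15. n10.idx = false  [false]
16. n10.wid = 0  [0]
17. n11.off = 16  [terminal]
18. n10.sig = 3  [(if S.idx then S.wid else c.off) - 13]
19. n9.env = false  [false]
20. n9.wid = "uy"  ["uy"]
21. n9.ok = "yz"  ["yz"]
22. n3.env = true  [A.ok == B.pre]
23. n3.acc = "x"  [if D.env then D.ok else "x"]
24. n3.depth = 9  [B.pre + 14]
25. n2.env = true  [A.depth > 8]
26. n2.wid = "vx"  ["v" ++ A.acc]
27. n2.ok = "xx"  [A.acc ++ "x"]
28. n0.sig = -4  [c.off - 31]

9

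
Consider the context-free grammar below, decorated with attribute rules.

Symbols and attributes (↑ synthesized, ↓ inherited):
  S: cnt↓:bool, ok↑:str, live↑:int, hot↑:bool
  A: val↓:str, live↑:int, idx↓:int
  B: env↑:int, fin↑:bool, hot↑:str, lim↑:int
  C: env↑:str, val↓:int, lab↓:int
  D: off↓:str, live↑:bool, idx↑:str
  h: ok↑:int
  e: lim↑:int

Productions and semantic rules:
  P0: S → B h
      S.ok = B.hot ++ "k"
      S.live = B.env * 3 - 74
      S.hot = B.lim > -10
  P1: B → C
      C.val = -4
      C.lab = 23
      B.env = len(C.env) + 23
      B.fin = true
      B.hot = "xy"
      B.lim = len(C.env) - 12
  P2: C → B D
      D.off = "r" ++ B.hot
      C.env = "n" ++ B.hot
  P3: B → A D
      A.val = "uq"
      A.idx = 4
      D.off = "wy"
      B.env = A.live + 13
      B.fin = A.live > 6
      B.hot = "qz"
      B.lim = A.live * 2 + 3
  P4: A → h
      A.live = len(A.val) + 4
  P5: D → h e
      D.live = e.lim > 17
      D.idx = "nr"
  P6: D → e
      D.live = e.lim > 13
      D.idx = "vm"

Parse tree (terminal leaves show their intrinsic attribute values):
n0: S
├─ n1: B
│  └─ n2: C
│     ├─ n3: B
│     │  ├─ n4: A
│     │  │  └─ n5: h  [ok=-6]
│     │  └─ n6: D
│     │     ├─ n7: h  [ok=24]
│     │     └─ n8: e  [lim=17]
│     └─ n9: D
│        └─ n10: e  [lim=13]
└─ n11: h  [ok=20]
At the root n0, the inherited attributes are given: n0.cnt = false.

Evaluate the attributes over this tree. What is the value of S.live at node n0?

1. n0.cnt = false  [given at root]
2. n2.val = -4  [-4]
3. n2.lab = 23  [23]
4. n4.val = "uq"  ["uq"]
5. n4.idx = 4  [4]
6. n5.ok = -6  [terminal]
7. n4.live = 6  [len(A.val) + 4]
8. n6.off = "wy"  ["wy"]
9. n7.ok = 24  [terminal]
10. n8.lim = 17  [terminal]
11. n6.live = false  [e.lim > 17]
12. n6.idx = "nr"  ["nr"]
13. n3.env = 19  [A.live + 13]
14. n3.fin = false  [A.live > 6]
15. n3.hot = "qz"  ["qz"]
16. n3.lim = 15  [A.live * 2 + 3]
17. n9.off = "rqz"  ["r" ++ B.hot]
18. n10.lim = 13  [terminal]
19. n9.live = false  [e.lim > 13]
20. n9.idx = "vm"  ["vm"]
21. n2.env = "nqz"  ["n" ++ B.hot]
22. n1.env = 26  [len(C.env) + 23]
23. n1.fin = true  [true]
24. n1.hot = "xy"  ["xy"]
25. n1.lim = -9  [len(C.env) - 12]
26. n11.ok = 20  [terminal]
27. n0.ok = "xyk"  [B.hot ++ "k"]
28. n0.live = 4  [B.env * 3 - 74]
29. n0.hot = true  [B.lim > -10]

4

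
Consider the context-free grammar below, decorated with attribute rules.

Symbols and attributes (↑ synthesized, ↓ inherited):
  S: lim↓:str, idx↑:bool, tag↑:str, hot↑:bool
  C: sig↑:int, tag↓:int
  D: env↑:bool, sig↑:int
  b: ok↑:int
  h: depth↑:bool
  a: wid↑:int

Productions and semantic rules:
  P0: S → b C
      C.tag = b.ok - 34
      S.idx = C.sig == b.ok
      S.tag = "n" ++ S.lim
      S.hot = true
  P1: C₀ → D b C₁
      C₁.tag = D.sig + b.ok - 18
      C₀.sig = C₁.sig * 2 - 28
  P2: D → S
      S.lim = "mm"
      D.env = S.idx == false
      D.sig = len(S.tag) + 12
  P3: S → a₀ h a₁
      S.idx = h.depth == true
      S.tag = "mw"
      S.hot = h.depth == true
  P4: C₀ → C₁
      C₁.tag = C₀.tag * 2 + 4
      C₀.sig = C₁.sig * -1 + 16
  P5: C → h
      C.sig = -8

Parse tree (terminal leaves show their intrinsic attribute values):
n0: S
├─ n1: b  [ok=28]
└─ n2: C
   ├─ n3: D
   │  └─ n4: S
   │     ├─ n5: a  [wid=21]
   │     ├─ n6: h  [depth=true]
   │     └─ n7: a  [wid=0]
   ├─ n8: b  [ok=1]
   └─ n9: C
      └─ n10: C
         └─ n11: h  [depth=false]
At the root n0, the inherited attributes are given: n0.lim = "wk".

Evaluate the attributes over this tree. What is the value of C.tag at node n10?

-2

1. n0.lim = "wk"  [given at root]
2. n1.ok = 28  [terminal]
3. n2.tag = -6  [b.ok - 34]
4. n4.lim = "mm"  ["mm"]
5. n5.wid = 21  [terminal]
6. n6.depth = true  [terminal]
7. n7.wid = 0  [terminal]
8. n4.idx = true  [h.depth == true]
9. n4.tag = "mw"  ["mw"]
10. n4.hot = true  [h.depth == true]
11. n3.env = false  [S.idx == false]
12. n3.sig = 14  [len(S.tag) + 12]
13. n8.ok = 1  [terminal]
14. n9.tag = -3  [D.sig + b.ok - 18]
15. n10.tag = -2  [C₀.tag * 2 + 4]
16. n11.depth = false  [terminal]
17. n10.sig = -8  [-8]
18. n9.sig = 24  [C₁.sig * -1 + 16]
19. n2.sig = 20  [C₁.sig * 2 - 28]
20. n0.idx = false  [C.sig == b.ok]
21. n0.tag = "nwk"  ["n" ++ S.lim]
22. n0.hot = true  [true]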